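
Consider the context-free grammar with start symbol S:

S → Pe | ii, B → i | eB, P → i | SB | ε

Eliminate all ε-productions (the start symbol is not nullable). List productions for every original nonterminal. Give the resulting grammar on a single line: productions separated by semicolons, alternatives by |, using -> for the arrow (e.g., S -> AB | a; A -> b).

Nullable set: {P}.
S -> Pe: P nullable, giving Pe | e.
Drop P -> ε.
Unchanged (no nullable symbols): S -> ii; B -> eB; B -> i; P -> SB; P -> i.

S -> e | Pe | ii; B -> i | eB; P -> i | SB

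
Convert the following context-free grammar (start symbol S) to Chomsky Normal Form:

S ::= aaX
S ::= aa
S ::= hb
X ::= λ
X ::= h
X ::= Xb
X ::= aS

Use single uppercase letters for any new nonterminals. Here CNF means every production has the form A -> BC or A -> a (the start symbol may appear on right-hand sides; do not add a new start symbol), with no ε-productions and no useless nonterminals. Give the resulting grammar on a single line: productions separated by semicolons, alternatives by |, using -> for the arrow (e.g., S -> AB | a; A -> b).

Nullable: {X}; after ε-elimination: S -> aa | hb | aaX; X -> b | h | Xb | aS.
No unit productions to eliminate.
TERM: introduce A -> a, C -> b, B -> h and substitute in every rule of length ≥2.
BIN: S -> AAX becomes S -> AD, D -> AX.

S -> AA | AD | BC; A -> a; B -> h; C -> b; D -> AX; X -> b | h | AS | XC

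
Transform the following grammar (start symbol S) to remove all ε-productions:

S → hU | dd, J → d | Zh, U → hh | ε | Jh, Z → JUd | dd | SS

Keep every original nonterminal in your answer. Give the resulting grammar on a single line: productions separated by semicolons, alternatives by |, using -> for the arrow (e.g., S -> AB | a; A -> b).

S -> h | dd | hU; J -> d | Zh; U -> Jh | hh; Z -> Jd | SS | dd | JUd

Nullable set: {U}.
S -> hU: U nullable, giving h | hU.
Drop U -> ε.
Z -> JUd: U nullable, giving JUd | Jd.
Unchanged (no nullable symbols): S -> dd; J -> Zh; J -> d; U -> Jh; U -> hh; Z -> SS; Z -> dd.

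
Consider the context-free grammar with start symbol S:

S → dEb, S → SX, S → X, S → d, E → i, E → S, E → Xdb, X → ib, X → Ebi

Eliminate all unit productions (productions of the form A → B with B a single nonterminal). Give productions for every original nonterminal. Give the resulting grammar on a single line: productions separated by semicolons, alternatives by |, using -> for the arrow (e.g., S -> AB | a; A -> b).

S -> d | SX | ib | Ebi | dEb; E -> d | i | SX | ib | Ebi | Xdb | dEb; X -> ib | Ebi

Unit productions: E->S, S->X.
Unit pairs (A ⇒* B via units): (E,S), (E,X), (S,X).
S: inherits non-unit rules of {S, X} → Ebi | SX | d | dEb | ib.
E: inherits non-unit rules of {E, S, X} → Ebi | SX | Xdb | d | dEb | i | ib.
X: inherits non-unit rules of {X} → Ebi | ib.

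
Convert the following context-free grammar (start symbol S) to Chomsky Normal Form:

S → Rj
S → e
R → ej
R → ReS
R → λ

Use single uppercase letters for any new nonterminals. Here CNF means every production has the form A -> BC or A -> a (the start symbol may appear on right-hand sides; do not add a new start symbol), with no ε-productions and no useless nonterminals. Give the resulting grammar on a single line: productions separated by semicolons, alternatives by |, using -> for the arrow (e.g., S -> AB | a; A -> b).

S -> e | j | RB; A -> e; B -> j; C -> AS; R -> AB | AS | RC

Nullable: {R}; after ε-elimination: S -> e | j | Rj; R -> eS | ej | ReS.
No unit productions to eliminate.
TERM: introduce A -> e, B -> j and substitute in every rule of length ≥2.
BIN: R -> RAS becomes R -> RC, C -> AS.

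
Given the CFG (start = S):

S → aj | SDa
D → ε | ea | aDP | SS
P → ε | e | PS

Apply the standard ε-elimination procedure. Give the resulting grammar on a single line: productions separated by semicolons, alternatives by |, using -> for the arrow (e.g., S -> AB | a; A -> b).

Nullable set: {D, P}.
S -> SDa: D nullable, giving SDa | Sa.
Drop D -> ε.
D -> aDP: D, P nullable, giving a | aD | aDP | aP.
Drop P -> ε.
P -> PS: P nullable, giving PS | S.
Unchanged (no nullable symbols): S -> aj; D -> SS; D -> ea; P -> e.

S -> Sa | aj | SDa; D -> a | SS | aD | aP | ea | aDP; P -> S | e | PS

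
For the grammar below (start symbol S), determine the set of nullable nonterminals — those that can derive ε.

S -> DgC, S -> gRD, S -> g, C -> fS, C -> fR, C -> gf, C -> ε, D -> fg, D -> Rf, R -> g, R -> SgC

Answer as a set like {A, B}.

Directly nullable (have an ε-rule): {C}.
Not nullable: D, R, S — each has a terminal in every rule's right-hand side or depends on a non-nullable symbol.

{C}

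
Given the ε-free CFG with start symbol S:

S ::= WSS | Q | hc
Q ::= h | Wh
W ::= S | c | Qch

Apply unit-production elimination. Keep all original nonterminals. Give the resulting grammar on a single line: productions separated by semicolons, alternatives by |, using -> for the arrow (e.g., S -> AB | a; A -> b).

S -> h | Wh | hc | WSS; Q -> h | Wh; W -> c | h | Wh | hc | Qch | WSS

Unit productions: S->Q, W->S.
Unit pairs (A ⇒* B via units): (S,Q), (W,Q), (W,S).
S: inherits non-unit rules of {Q, S} → WSS | Wh | h | hc.
Q: inherits non-unit rules of {Q} → Wh | h.
W: inherits non-unit rules of {Q, S, W} → Qch | WSS | Wh | c | h | hc.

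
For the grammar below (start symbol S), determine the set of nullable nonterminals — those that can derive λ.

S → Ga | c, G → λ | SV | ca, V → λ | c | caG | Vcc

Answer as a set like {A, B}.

Directly nullable (have an ε-rule): {G, V}.
Not nullable: S — each has a terminal in every rule's right-hand side or depends on a non-nullable symbol.

{G, V}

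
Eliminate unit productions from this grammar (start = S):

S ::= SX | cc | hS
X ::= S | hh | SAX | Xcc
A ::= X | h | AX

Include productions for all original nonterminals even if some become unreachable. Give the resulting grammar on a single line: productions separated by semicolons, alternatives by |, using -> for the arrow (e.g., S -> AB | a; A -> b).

S -> SX | cc | hS; A -> h | AX | SX | cc | hS | hh | SAX | Xcc; X -> SX | cc | hS | hh | SAX | Xcc

Unit productions: A->X, X->S.
Unit pairs (A ⇒* B via units): (A,S), (A,X), (X,S).
S: inherits non-unit rules of {S} → SX | cc | hS.
A: inherits non-unit rules of {A, S, X} → AX | SAX | SX | Xcc | cc | h | hS | hh.
X: inherits non-unit rules of {S, X} → SAX | SX | Xcc | cc | hS | hh.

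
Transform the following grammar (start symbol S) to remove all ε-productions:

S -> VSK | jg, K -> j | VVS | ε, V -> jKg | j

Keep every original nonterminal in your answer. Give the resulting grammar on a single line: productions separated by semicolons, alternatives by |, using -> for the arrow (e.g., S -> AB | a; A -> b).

S -> VS | jg | VSK; K -> j | VVS; V -> j | jg | jKg

Nullable set: {K}.
S -> VSK: K nullable, giving VS | VSK.
Drop K -> ε.
V -> jKg: K nullable, giving jKg | jg.
Unchanged (no nullable symbols): S -> jg; K -> VVS; K -> j; V -> j.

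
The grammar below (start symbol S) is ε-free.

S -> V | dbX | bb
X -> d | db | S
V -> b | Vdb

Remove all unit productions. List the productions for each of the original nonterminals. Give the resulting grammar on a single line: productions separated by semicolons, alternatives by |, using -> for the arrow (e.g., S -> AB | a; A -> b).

S -> b | bb | Vdb | dbX; V -> b | Vdb; X -> b | d | bb | db | Vdb | dbX

Unit productions: S->V, X->S.
Unit pairs (A ⇒* B via units): (S,V), (X,S), (X,V).
S: inherits non-unit rules of {S, V} → Vdb | b | bb | dbX.
V: inherits non-unit rules of {V} → Vdb | b.
X: inherits non-unit rules of {S, V, X} → Vdb | b | bb | d | db | dbX.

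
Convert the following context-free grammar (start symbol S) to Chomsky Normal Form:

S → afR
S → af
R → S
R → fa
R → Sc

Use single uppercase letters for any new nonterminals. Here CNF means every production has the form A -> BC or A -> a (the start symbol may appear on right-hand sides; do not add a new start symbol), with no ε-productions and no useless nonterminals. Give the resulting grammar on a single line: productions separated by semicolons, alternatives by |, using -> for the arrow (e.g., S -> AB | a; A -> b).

No ε-productions.
After unit-elimination: S -> af | afR; R -> Sc | af | fa | afR.
TERM: introduce B -> a, A -> c, C -> f and substitute in every rule of length ≥2.
BIN: R -> BCR becomes R -> BD, D -> CR; S -> BCR becomes S -> BE, E -> CR.

S -> BC | BE; A -> c; B -> a; C -> f; D -> CR; E -> CR; R -> BC | BD | CB | SA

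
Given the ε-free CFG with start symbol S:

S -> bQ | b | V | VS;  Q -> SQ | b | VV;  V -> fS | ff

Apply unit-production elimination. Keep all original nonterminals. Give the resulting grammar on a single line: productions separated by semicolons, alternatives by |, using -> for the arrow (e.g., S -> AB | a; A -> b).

S -> b | VS | bQ | fS | ff; Q -> b | SQ | VV; V -> fS | ff

Unit productions: S->V.
Unit pairs (A ⇒* B via units): (S,V).
S: inherits non-unit rules of {S, V} → VS | b | bQ | fS | ff.
Q: inherits non-unit rules of {Q} → SQ | VV | b.
V: inherits non-unit rules of {V} → fS | ff.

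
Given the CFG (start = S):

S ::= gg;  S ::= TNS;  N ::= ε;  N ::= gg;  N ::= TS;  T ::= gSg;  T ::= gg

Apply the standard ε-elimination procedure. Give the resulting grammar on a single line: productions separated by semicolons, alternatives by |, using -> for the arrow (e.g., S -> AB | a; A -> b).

S -> TS | gg | TNS; N -> TS | gg; T -> gg | gSg

Nullable set: {N}.
S -> TNS: N nullable, giving TNS | TS.
Drop N -> ε.
Unchanged (no nullable symbols): S -> gg; N -> TS; N -> gg; T -> gSg; T -> gg.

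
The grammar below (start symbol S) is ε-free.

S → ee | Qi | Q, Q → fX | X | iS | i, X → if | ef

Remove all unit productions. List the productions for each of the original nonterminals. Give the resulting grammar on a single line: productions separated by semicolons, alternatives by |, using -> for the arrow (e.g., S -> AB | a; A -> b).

Unit productions: Q->X, S->Q.
Unit pairs (A ⇒* B via units): (Q,X), (S,Q), (S,X).
S: inherits non-unit rules of {Q, S, X} → Qi | ee | ef | fX | i | iS | if.
Q: inherits non-unit rules of {Q, X} → ef | fX | i | iS | if.
X: inherits non-unit rules of {X} → ef | if.

S -> i | Qi | ee | ef | fX | iS | if; Q -> i | ef | fX | iS | if; X -> ef | if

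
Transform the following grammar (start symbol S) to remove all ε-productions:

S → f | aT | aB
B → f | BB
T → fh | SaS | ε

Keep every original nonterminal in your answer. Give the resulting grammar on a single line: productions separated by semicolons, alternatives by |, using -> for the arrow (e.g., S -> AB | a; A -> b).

Nullable set: {T}.
S -> aT: T nullable, giving a | aT.
Drop T -> ε.
Unchanged (no nullable symbols): S -> aB; S -> f; B -> BB; B -> f; T -> SaS; T -> fh.

S -> a | f | aB | aT; B -> f | BB; T -> fh | SaS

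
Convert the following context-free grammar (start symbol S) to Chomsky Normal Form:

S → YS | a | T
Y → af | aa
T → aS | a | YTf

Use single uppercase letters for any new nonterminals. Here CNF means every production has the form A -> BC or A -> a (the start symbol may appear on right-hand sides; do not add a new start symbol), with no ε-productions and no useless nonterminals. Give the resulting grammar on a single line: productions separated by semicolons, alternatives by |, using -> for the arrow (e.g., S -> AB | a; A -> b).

No ε-productions.
After unit-elimination: S -> a | YS | aS | YTf; T -> a | aS | YTf; Y -> aa | af.
TERM: introduce B -> a, A -> f and substitute in every rule of length ≥2.
BIN: S -> YTA becomes S -> YC, C -> TA; T -> YTA becomes T -> YD, D -> TA.

S -> a | BS | YC | YS; A -> f; B -> a; C -> TA; D -> TA; T -> a | BS | YD; Y -> BA | BB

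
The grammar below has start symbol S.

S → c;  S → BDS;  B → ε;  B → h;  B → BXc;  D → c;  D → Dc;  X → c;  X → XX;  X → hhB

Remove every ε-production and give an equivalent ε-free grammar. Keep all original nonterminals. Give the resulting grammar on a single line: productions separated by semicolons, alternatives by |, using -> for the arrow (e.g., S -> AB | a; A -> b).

S -> c | DS | BDS; B -> h | Xc | BXc; D -> c | Dc; X -> c | XX | hh | hhB

Nullable set: {B}.
S -> BDS: B nullable, giving BDS | DS.
Drop B -> ε.
B -> BXc: B nullable, giving BXc | Xc.
X -> hhB: B nullable, giving hh | hhB.
Unchanged (no nullable symbols): S -> c; B -> h; D -> Dc; D -> c; X -> XX; X -> c.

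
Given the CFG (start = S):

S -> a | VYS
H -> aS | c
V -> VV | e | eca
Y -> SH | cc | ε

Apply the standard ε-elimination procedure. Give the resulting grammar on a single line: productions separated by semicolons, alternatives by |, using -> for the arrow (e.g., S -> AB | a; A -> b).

S -> a | VS | VYS; H -> c | aS; V -> e | VV | eca; Y -> SH | cc

Nullable set: {Y}.
S -> VYS: Y nullable, giving VS | VYS.
Drop Y -> ε.
Unchanged (no nullable symbols): S -> a; H -> aS; H -> c; V -> VV; V -> e; V -> eca; Y -> SH; Y -> cc.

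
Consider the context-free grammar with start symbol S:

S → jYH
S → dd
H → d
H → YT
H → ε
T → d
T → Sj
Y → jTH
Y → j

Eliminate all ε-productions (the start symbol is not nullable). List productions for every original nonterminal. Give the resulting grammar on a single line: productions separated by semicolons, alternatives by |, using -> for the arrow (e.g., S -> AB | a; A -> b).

Nullable set: {H}.
S -> jYH: H nullable, giving jY | jYH.
Drop H -> ε.
Y -> jTH: H nullable, giving jT | jTH.
Unchanged (no nullable symbols): S -> dd; H -> YT; H -> d; T -> Sj; T -> d; Y -> j.

S -> dd | jY | jYH; H -> d | YT; T -> d | Sj; Y -> j | jT | jTH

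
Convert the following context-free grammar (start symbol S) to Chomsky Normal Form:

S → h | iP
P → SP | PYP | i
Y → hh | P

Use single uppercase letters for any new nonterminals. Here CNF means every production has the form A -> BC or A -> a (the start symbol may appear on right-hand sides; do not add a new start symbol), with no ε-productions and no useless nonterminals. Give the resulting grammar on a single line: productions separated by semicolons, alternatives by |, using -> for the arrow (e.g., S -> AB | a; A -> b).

S -> h | AP; A -> i; B -> h; C -> YP; D -> YP; P -> i | PC | SP; Y -> i | BB | PD | SP

No ε-productions.
After unit-elimination: S -> h | iP; P -> i | SP | PYP; Y -> i | SP | hh | PYP.
TERM: introduce B -> h, A -> i and substitute in every rule of length ≥2.
BIN: P -> PYP becomes P -> PC, C -> YP; Y -> PYP becomes Y -> PD, D -> YP.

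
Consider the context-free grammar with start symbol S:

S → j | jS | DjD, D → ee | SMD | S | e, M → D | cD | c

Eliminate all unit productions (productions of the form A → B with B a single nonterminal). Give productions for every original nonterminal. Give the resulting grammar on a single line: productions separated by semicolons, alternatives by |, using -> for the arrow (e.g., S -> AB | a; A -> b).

Unit productions: D->S, M->D.
Unit pairs (A ⇒* B via units): (D,S), (M,D), (M,S).
S: inherits non-unit rules of {S} → DjD | j | jS.
D: inherits non-unit rules of {D, S} → DjD | SMD | e | ee | j | jS.
M: inherits non-unit rules of {D, M, S} → DjD | SMD | c | cD | e | ee | j | jS.

S -> j | jS | DjD; D -> e | j | ee | jS | DjD | SMD; M -> c | e | j | cD | ee | jS | DjD | SMD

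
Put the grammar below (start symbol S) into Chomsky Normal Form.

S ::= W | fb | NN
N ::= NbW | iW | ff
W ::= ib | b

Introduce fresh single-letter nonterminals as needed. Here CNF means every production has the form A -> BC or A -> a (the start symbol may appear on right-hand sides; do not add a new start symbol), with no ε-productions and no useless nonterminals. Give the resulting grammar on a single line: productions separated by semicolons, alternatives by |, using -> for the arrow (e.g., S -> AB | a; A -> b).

No ε-productions.
After unit-elimination: S -> b | NN | fb | ib; N -> ff | iW | NbW; W -> b | ib.
TERM: introduce A -> b, B -> f, C -> i and substitute in every rule of length ≥2.
BIN: N -> NAW becomes N -> ND, D -> AW.

S -> b | BA | CA | NN; A -> b; B -> f; C -> i; D -> AW; N -> BB | CW | ND; W -> b | CA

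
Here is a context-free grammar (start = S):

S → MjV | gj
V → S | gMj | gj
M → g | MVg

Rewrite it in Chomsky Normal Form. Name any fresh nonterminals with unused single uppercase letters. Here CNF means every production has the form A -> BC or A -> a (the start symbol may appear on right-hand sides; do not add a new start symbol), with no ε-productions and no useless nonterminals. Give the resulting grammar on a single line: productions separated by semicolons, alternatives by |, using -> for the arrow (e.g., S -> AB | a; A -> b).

S -> AB | MD; A -> g; B -> j; C -> VA; D -> BV; E -> MB; F -> BV; M -> g | MC; V -> AB | AE | MF

No ε-productions.
After unit-elimination: S -> gj | MjV; M -> g | MVg; V -> gj | MjV | gMj.
TERM: introduce A -> g, B -> j and substitute in every rule of length ≥2.
BIN: M -> MVA becomes M -> MC, C -> VA; S -> MBV becomes S -> MD, D -> BV; V -> AMB becomes V -> AE, E -> MB; V -> MBV becomes V -> MF, F -> BV.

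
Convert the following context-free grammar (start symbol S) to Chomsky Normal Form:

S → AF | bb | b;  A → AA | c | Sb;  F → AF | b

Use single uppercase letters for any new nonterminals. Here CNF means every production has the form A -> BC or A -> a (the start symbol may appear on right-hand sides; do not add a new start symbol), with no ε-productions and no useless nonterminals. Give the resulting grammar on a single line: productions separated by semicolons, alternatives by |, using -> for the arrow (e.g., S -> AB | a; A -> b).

No ε-productions.
No unit productions to eliminate.
TERM: introduce B -> b and substitute in every rule of length ≥2.

S -> b | AF | BB; A -> c | AA | SB; B -> b; F -> b | AF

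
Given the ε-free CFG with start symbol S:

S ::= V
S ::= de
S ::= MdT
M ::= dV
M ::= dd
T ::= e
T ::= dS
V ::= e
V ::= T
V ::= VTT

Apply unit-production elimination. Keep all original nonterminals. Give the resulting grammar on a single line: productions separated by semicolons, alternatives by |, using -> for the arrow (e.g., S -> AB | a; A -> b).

Unit productions: S->V, V->T.
Unit pairs (A ⇒* B via units): (S,T), (S,V), (V,T).
S: inherits non-unit rules of {S, T, V} → MdT | VTT | dS | de | e.
M: inherits non-unit rules of {M} → dV | dd.
T: inherits non-unit rules of {T} → dS | e.
V: inherits non-unit rules of {T, V} → VTT | dS | e.

S -> e | dS | de | MdT | VTT; M -> dV | dd; T -> e | dS; V -> e | dS | VTT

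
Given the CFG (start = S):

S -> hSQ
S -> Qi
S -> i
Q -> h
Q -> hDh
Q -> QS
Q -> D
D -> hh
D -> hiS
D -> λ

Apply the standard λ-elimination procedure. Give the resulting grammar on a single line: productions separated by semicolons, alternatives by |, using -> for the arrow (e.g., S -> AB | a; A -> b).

Nullable set: {D, Q}.
S -> Qi: Q nullable, giving Qi | i.
S -> hSQ: Q nullable, giving hS | hSQ.
Drop D -> λ.
Q -> D: D nullable, giving D.
Q -> QS: Q nullable, giving QS | S.
Q -> hDh: D nullable, giving hDh | hh.
Unchanged (no nullable symbols): S -> i; D -> hh; D -> hiS; Q -> h.

S -> i | Qi | hS | hSQ; D -> hh | hiS; Q -> D | S | h | QS | hh | hDh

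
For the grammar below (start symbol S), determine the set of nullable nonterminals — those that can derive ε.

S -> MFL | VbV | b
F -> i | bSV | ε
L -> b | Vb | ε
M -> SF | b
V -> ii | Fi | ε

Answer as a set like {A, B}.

Directly nullable (have an ε-rule): {F, L, V}.
Not nullable: M, S — each has a terminal in every rule's right-hand side or depends on a non-nullable symbol.

{F, L, V}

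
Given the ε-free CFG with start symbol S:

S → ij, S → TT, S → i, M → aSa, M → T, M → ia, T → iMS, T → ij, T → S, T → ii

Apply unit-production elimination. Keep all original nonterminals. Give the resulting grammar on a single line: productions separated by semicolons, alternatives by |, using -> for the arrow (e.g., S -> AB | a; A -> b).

Unit productions: M->T, T->S.
Unit pairs (A ⇒* B via units): (M,S), (M,T), (T,S).
S: inherits non-unit rules of {S} → TT | i | ij.
M: inherits non-unit rules of {M, S, T} → TT | aSa | i | iMS | ia | ii | ij.
T: inherits non-unit rules of {S, T} → TT | i | iMS | ii | ij.

S -> i | TT | ij; M -> i | TT | ia | ii | ij | aSa | iMS; T -> i | TT | ii | ij | iMS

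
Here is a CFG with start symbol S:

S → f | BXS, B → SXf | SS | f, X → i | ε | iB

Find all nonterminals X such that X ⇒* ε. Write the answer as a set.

{X}

Directly nullable (have an ε-rule): {X}.
Not nullable: B, S — each has a terminal in every rule's right-hand side or depends on a non-nullable symbol.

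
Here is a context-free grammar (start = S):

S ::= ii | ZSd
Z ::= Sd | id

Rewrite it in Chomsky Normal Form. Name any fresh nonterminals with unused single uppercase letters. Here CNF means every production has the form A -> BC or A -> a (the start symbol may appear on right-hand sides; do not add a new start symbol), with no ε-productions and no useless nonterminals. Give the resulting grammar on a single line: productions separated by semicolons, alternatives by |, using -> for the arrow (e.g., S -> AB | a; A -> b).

No ε-productions.
No unit productions to eliminate.
TERM: introduce A -> d, B -> i and substitute in every rule of length ≥2.
BIN: S -> ZSA becomes S -> ZC, C -> SA.

S -> BB | ZC; A -> d; B -> i; C -> SA; Z -> BA | SA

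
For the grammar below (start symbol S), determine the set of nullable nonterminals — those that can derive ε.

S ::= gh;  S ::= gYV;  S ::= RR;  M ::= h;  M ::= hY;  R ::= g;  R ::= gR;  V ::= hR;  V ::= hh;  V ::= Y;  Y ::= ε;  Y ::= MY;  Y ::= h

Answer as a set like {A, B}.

{V, Y}

Directly nullable (have an ε-rule): {Y}.
V is nullable via V -> Y (every symbol on the right is already known nullable).
Not nullable: M, R, S — each has a terminal in every rule's right-hand side or depends on a non-nullable symbol.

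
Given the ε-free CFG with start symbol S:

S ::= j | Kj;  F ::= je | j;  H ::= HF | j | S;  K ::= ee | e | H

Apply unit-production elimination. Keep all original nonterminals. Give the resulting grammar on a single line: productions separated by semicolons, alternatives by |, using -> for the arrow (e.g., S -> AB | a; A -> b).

Unit productions: H->S, K->H.
Unit pairs (A ⇒* B via units): (H,S), (K,H), (K,S).
S: inherits non-unit rules of {S} → Kj | j.
F: inherits non-unit rules of {F} → j | je.
H: inherits non-unit rules of {H, S} → HF | Kj | j.
K: inherits non-unit rules of {H, K, S} → HF | Kj | e | ee | j.

S -> j | Kj; F -> j | je; H -> j | HF | Kj; K -> e | j | HF | Kj | ee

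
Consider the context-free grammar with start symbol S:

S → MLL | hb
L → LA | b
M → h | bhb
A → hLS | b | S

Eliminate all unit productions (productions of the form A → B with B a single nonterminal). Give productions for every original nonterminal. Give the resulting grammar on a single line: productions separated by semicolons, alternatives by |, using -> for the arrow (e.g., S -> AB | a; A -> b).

S -> hb | MLL; A -> b | hb | MLL | hLS; L -> b | LA; M -> h | bhb

Unit productions: A->S.
Unit pairs (A ⇒* B via units): (A,S).
S: inherits non-unit rules of {S} → MLL | hb.
A: inherits non-unit rules of {A, S} → MLL | b | hLS | hb.
L: inherits non-unit rules of {L} → LA | b.
M: inherits non-unit rules of {M} → bhb | h.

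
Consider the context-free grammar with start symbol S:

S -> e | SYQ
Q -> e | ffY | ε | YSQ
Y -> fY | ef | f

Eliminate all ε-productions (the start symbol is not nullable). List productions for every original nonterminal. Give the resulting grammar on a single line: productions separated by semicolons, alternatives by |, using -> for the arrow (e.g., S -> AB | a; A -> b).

S -> e | SY | SYQ; Q -> e | YS | YSQ | ffY; Y -> f | ef | fY

Nullable set: {Q}.
S -> SYQ: Q nullable, giving SY | SYQ.
Drop Q -> ε.
Q -> YSQ: Q nullable, giving YS | YSQ.
Unchanged (no nullable symbols): S -> e; Q -> e; Q -> ffY; Y -> ef; Y -> f; Y -> fY.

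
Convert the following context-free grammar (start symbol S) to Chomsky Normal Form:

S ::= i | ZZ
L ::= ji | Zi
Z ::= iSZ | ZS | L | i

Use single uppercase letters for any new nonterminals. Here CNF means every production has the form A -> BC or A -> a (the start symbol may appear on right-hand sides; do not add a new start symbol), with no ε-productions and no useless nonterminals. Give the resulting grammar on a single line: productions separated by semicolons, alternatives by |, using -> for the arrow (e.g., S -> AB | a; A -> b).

S -> i | ZZ; A -> i; B -> j; C -> SZ; Z -> i | AC | BA | ZA | ZS

No ε-productions.
After unit-elimination: S -> i | ZZ; L -> Zi | ji; Z -> i | ZS | Zi | ji | iSZ.
TERM: introduce A -> i, B -> j and substitute in every rule of length ≥2.
BIN: Z -> ASZ becomes Z -> AC, C -> SZ.
Drop unreachable/unproductive: L.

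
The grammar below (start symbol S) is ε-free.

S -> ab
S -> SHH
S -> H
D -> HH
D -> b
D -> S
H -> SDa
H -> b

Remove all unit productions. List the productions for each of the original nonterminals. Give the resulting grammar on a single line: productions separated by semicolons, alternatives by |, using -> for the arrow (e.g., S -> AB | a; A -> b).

Unit productions: D->S, S->H.
Unit pairs (A ⇒* B via units): (D,H), (D,S), (S,H).
S: inherits non-unit rules of {H, S} → SDa | SHH | ab | b.
D: inherits non-unit rules of {D, H, S} → HH | SDa | SHH | ab | b.
H: inherits non-unit rules of {H} → SDa | b.

S -> b | ab | SDa | SHH; D -> b | HH | ab | SDa | SHH; H -> b | SDa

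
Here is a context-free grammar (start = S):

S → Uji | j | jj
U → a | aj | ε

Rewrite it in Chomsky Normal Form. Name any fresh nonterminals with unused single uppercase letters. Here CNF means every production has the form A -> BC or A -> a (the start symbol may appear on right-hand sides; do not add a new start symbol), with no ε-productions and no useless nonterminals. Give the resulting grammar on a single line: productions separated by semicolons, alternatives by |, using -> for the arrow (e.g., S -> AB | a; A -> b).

S -> j | AA | AB | UD; A -> j; B -> i; C -> a; D -> AB; U -> a | CA

Nullable: {U}; after ε-elimination: S -> j | ji | jj | Uji; U -> a | aj.
No unit productions to eliminate.
TERM: introduce C -> a, B -> i, A -> j and substitute in every rule of length ≥2.
BIN: S -> UAB becomes S -> UD, D -> AB.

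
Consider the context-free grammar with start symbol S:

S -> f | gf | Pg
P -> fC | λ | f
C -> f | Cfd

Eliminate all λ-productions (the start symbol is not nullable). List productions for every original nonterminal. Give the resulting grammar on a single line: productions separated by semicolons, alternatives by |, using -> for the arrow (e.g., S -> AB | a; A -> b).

S -> f | g | Pg | gf; C -> f | Cfd; P -> f | fC

Nullable set: {P}.
S -> Pg: P nullable, giving Pg | g.
Drop P -> λ.
Unchanged (no nullable symbols): S -> f; S -> gf; C -> Cfd; C -> f; P -> f; P -> fC.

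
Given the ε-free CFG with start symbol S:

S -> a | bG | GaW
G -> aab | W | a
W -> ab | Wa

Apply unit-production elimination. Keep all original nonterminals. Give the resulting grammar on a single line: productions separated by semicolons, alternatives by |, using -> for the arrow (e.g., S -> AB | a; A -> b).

Unit productions: G->W.
Unit pairs (A ⇒* B via units): (G,W).
S: inherits non-unit rules of {S} → GaW | a | bG.
G: inherits non-unit rules of {G, W} → Wa | a | aab | ab.
W: inherits non-unit rules of {W} → Wa | ab.

S -> a | bG | GaW; G -> a | Wa | ab | aab; W -> Wa | ab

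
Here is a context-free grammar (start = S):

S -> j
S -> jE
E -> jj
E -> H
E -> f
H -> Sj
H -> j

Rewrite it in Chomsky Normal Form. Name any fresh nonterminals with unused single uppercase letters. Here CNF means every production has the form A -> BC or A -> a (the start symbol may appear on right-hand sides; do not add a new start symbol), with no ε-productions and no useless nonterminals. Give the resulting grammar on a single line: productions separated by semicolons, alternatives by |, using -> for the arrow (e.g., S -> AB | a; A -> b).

No ε-productions.
After unit-elimination: S -> j | jE; E -> f | j | Sj | jj; H -> j | Sj.
TERM: introduce A -> j and substitute in every rule of length ≥2.
Drop unreachable/unproductive: H.

S -> j | AE; A -> j; E -> f | j | AA | SA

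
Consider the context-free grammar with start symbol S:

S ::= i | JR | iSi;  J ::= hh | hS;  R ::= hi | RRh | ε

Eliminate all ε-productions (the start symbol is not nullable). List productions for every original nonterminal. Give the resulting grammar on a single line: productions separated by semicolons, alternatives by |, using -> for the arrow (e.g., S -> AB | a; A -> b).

Nullable set: {R}.
S -> JR: R nullable, giving J | JR.
Drop R -> ε.
R -> RRh: R, R nullable, giving RRh | Rh | h.
Unchanged (no nullable symbols): S -> i; S -> iSi; J -> hS; J -> hh; R -> hi.

S -> J | i | JR | iSi; J -> hS | hh; R -> h | Rh | hi | RRh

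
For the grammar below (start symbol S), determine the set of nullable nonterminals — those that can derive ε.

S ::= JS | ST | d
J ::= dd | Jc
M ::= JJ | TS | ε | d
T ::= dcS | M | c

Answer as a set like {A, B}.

{M, T}

Directly nullable (have an ε-rule): {M}.
T is nullable via T -> M (every symbol on the right is already known nullable).
Not nullable: J, S — each has a terminal in every rule's right-hand side or depends on a non-nullable symbol.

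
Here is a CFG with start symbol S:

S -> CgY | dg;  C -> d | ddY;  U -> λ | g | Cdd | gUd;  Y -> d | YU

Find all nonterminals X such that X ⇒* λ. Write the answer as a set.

Directly nullable (have an ε-rule): {U}.
Not nullable: C, S, Y — each has a terminal in every rule's right-hand side or depends on a non-nullable symbol.

{U}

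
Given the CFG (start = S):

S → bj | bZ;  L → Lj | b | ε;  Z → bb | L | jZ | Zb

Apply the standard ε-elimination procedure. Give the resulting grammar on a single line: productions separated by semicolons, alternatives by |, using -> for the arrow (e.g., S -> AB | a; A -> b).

S -> b | bZ | bj; L -> b | j | Lj; Z -> L | b | j | Zb | bb | jZ

Nullable set: {L, Z}.
S -> bZ: Z nullable, giving b | bZ.
Drop L -> ε.
L -> Lj: L nullable, giving Lj | j.
Z -> L: L nullable, giving L.
Z -> Zb: Z nullable, giving Zb | b.
Z -> jZ: Z nullable, giving j | jZ.
Unchanged (no nullable symbols): S -> bj; L -> b; Z -> bb.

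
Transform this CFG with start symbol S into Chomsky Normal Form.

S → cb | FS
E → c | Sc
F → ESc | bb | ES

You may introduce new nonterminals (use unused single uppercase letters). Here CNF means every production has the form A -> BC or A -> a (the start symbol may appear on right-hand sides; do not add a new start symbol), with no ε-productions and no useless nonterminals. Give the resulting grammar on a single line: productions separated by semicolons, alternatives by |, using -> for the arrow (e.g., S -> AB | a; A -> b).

No ε-productions.
No unit productions to eliminate.
TERM: introduce B -> b, A -> c and substitute in every rule of length ≥2.
BIN: F -> ESA becomes F -> EC, C -> SA.

S -> AB | FS; A -> c; B -> b; C -> SA; E -> c | SA; F -> BB | EC | ES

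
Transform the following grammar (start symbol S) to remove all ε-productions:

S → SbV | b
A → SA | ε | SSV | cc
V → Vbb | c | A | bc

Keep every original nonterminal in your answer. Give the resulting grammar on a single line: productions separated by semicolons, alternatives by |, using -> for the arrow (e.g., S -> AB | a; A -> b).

S -> b | Sb | SbV; A -> S | SA | SS | cc | SSV; V -> A | c | bb | bc | Vbb

Nullable set: {A, V}.
S -> SbV: V nullable, giving Sb | SbV.
Drop A -> ε.
A -> SA: A nullable, giving S | SA.
A -> SSV: V nullable, giving SS | SSV.
V -> A: A nullable, giving A.
V -> Vbb: V nullable, giving Vbb | bb.
Unchanged (no nullable symbols): S -> b; A -> cc; V -> bc; V -> c.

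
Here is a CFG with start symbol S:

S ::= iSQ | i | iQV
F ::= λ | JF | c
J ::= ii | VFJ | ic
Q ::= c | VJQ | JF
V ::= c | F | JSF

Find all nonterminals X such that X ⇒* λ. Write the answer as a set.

Directly nullable (have an ε-rule): {F}.
V is nullable via V -> F (every symbol on the right is already known nullable).
Not nullable: J, Q, S — each has a terminal in every rule's right-hand side or depends on a non-nullable symbol.

{F, V}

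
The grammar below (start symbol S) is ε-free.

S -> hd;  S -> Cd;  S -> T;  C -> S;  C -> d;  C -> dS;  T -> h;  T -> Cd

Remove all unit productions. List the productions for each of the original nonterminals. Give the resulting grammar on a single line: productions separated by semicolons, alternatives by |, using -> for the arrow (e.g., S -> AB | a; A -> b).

Unit productions: C->S, S->T.
Unit pairs (A ⇒* B via units): (C,S), (C,T), (S,T).
S: inherits non-unit rules of {S, T} → Cd | h | hd.
C: inherits non-unit rules of {C, S, T} → Cd | d | dS | h | hd.
T: inherits non-unit rules of {T} → Cd | h.

S -> h | Cd | hd; C -> d | h | Cd | dS | hd; T -> h | Cd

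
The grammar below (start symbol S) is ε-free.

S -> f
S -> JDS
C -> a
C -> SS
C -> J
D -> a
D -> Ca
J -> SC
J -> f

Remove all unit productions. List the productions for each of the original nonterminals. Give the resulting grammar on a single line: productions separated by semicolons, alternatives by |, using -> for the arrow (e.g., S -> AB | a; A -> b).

S -> f | JDS; C -> a | f | SC | SS; D -> a | Ca; J -> f | SC

Unit productions: C->J.
Unit pairs (A ⇒* B via units): (C,J).
S: inherits non-unit rules of {S} → JDS | f.
C: inherits non-unit rules of {C, J} → SC | SS | a | f.
D: inherits non-unit rules of {D} → Ca | a.
J: inherits non-unit rules of {J} → SC | f.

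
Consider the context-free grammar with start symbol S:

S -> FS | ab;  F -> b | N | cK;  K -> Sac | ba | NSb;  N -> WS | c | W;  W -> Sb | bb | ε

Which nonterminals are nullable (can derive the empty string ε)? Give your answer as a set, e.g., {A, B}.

Directly nullable (have an ε-rule): {W}.
N is nullable via N -> W (every symbol on the right is already known nullable).
F is nullable via F -> N (every symbol on the right is already known nullable).
Not nullable: K, S — each has a terminal in every rule's right-hand side or depends on a non-nullable symbol.

{F, N, W}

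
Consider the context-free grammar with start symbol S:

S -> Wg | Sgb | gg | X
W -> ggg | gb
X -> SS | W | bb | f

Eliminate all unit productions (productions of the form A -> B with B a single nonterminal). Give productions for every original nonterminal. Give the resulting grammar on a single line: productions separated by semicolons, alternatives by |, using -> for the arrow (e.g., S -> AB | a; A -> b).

Unit productions: S->X, X->W.
Unit pairs (A ⇒* B via units): (S,W), (S,X), (X,W).
S: inherits non-unit rules of {S, W, X} → SS | Sgb | Wg | bb | f | gb | gg | ggg.
W: inherits non-unit rules of {W} → gb | ggg.
X: inherits non-unit rules of {W, X} → SS | bb | f | gb | ggg.

S -> f | SS | Wg | bb | gb | gg | Sgb | ggg; W -> gb | ggg; X -> f | SS | bb | gb | ggg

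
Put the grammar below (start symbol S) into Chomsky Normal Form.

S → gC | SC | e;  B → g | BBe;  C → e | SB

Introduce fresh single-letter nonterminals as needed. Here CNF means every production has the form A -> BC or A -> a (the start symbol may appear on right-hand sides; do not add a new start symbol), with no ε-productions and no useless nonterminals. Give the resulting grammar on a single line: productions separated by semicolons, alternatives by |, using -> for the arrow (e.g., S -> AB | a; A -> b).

No ε-productions.
No unit productions to eliminate.
TERM: introduce A -> e, D -> g and substitute in every rule of length ≥2.
BIN: B -> BBA becomes B -> BE, E -> BA.

S -> e | DC | SC; A -> e; B -> g | BE; C -> e | SB; D -> g; E -> BA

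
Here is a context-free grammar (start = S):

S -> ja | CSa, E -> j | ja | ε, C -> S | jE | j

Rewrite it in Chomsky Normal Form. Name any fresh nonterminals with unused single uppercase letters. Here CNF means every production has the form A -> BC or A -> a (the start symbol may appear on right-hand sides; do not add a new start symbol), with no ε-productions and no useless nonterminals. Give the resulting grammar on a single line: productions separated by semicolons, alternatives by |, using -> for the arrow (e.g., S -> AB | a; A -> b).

Nullable: {E}; after ε-elimination: S -> ja | CSa; C -> S | j | jE; E -> j | ja.
After unit-elimination: S -> ja | CSa; C -> j | jE | ja | CSa; E -> j | ja.
TERM: introduce A -> a, B -> j and substitute in every rule of length ≥2.
BIN: C -> CSA becomes C -> CD, D -> SA; S -> CSA becomes S -> CF, F -> SA.

S -> BA | CF; A -> a; B -> j; C -> j | BA | BE | CD; D -> SA; E -> j | BA; F -> SA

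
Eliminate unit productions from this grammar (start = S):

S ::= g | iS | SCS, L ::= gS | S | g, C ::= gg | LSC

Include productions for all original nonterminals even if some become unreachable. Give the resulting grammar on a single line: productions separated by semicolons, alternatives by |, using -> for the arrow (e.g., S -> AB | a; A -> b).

Unit productions: L->S.
Unit pairs (A ⇒* B via units): (L,S).
S: inherits non-unit rules of {S} → SCS | g | iS.
C: inherits non-unit rules of {C} → LSC | gg.
L: inherits non-unit rules of {L, S} → SCS | g | gS | iS.

S -> g | iS | SCS; C -> gg | LSC; L -> g | gS | iS | SCS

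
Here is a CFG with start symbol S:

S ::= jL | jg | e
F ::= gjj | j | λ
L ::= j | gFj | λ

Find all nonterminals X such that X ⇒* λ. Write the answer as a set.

Directly nullable (have an ε-rule): {F, L}.
Not nullable: S — each has a terminal in every rule's right-hand side or depends on a non-nullable symbol.

{F, L}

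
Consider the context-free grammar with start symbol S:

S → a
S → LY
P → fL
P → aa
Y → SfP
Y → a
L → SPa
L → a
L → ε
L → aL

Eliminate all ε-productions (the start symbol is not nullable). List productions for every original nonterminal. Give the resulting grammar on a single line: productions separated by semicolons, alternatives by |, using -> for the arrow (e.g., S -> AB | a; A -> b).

Nullable set: {L}.
S -> LY: L nullable, giving LY | Y.
Drop L -> ε.
L -> aL: L nullable, giving a | aL.
P -> fL: L nullable, giving f | fL.
Unchanged (no nullable symbols): S -> a; L -> SPa; L -> a; P -> aa; Y -> SfP; Y -> a.

S -> Y | a | LY; L -> a | aL | SPa; P -> f | aa | fL; Y -> a | SfP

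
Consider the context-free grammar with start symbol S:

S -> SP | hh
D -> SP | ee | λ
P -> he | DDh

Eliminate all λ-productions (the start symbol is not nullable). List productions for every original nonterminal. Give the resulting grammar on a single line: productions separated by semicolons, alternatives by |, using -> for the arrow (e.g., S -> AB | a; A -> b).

S -> SP | hh; D -> SP | ee; P -> h | Dh | he | DDh

Nullable set: {D}.
Drop D -> λ.
P -> DDh: D, D nullable, giving DDh | Dh | h.
Unchanged (no nullable symbols): S -> SP; S -> hh; D -> SP; D -> ee; P -> he.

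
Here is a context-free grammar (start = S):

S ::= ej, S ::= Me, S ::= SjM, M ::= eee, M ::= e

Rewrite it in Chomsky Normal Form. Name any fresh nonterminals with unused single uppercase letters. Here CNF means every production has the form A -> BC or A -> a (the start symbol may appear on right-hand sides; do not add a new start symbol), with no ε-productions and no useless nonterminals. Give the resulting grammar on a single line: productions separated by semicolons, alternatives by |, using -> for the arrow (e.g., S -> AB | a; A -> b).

S -> AB | MA | SD; A -> e; B -> j; C -> AA; D -> BM; M -> e | AC

No ε-productions.
No unit productions to eliminate.
TERM: introduce A -> e, B -> j and substitute in every rule of length ≥2.
BIN: M -> AAA becomes M -> AC, C -> AA; S -> SBM becomes S -> SD, D -> BM.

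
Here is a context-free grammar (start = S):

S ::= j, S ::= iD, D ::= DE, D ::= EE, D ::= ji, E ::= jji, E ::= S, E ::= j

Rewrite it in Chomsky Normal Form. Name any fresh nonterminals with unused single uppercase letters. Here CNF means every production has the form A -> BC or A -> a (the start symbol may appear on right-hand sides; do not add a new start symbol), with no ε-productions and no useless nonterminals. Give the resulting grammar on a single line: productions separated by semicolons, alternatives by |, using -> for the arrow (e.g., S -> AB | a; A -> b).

S -> j | BD; A -> j; B -> i; C -> AB; D -> AB | DE | EE; E -> j | AC | BD

No ε-productions.
After unit-elimination: S -> j | iD; D -> DE | EE | ji; E -> j | iD | jji.
TERM: introduce B -> i, A -> j and substitute in every rule of length ≥2.
BIN: E -> AAB becomes E -> AC, C -> AB.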